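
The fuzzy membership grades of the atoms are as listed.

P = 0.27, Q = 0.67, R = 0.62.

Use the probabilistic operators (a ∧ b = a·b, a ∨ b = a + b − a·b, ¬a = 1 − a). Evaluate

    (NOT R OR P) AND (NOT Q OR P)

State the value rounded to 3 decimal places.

0.280

NOT R = 1 − 0.6200 = 0.3800
NOT R OR P = a + b − a·b on (0.3800, 0.2700) = 0.5474
NOT Q = 1 − 0.6700 = 0.3300
NOT Q OR P = a + b − a·b on (0.3300, 0.2700) = 0.5109
(NOT R OR P) AND (NOT Q OR P) = a·b on (0.5474, 0.5109) = 0.2797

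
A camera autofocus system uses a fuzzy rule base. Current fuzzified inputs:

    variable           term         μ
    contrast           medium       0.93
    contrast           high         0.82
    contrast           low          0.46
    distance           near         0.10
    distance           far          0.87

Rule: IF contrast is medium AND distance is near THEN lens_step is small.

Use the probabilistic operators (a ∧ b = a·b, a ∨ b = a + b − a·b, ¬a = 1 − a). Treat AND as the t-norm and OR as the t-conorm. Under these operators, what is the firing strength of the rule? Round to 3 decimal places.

0.093

firing strength: medium=0.93, near=0.10; AND[a·b] → w = 0.0930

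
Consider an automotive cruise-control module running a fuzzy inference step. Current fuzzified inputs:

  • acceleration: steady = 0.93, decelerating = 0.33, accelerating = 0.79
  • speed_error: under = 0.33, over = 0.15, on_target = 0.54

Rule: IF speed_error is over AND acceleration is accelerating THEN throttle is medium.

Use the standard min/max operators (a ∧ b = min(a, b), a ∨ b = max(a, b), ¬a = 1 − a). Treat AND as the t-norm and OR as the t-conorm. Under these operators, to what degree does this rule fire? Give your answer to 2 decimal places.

firing strength: over=0.15, accelerating=0.79; AND[min(a, b)] → w = 0.15

0.15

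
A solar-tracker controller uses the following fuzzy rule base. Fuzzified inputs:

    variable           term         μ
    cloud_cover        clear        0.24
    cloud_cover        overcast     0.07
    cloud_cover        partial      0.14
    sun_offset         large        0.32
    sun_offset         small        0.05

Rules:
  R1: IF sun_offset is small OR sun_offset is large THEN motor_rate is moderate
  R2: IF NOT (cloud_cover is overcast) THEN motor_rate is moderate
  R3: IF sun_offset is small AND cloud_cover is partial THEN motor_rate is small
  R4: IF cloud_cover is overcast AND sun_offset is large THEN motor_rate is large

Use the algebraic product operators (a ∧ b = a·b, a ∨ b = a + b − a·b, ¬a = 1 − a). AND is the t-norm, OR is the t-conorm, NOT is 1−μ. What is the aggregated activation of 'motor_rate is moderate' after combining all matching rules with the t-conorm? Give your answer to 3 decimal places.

R1: small=0.05, large=0.32; OR[a + b − a·b] → w = 0.3540
R2: ¬overcast=1−0.07=0.93 → w = 0.9300
R3: small=0.05, partial=0.14; AND[a·b] → w = 0.0070
R4: overcast=0.07, large=0.32; AND[a·b] → w = 0.0224
Rules with consequent 'moderate': {R1, R2} → strengths 0.3540, 0.9300
Aggregate via t-conorm [a + b − a·b]: 0.9548

0.955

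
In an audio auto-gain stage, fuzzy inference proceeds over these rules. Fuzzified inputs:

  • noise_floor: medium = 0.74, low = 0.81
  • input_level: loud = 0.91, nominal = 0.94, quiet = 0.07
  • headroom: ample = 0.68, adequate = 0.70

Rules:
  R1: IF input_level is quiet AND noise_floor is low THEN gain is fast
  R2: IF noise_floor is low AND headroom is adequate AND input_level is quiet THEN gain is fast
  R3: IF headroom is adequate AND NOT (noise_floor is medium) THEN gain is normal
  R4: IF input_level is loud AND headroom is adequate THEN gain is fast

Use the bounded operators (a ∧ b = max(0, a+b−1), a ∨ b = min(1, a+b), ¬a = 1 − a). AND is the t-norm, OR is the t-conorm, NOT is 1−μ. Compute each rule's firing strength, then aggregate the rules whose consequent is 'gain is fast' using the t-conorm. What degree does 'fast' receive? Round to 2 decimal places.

0.61

R1: quiet=0.07, low=0.81; AND[max(0, a+b−1)] → w = 0.00
R2: low=0.81, adequate=0.70, quiet=0.07; AND[max(0, a+b−1)] → w = 0.00
R3: adequate=0.70, ¬medium=1−0.74=0.26; AND[max(0, a+b−1)] → w = 0.00
R4: loud=0.91, adequate=0.70; AND[max(0, a+b−1)] → w = 0.61
Rules with consequent 'fast': {R1, R2, R4} → strengths 0.00, 0.00, 0.61
Aggregate via t-conorm [min(1, a+b)]: 0.61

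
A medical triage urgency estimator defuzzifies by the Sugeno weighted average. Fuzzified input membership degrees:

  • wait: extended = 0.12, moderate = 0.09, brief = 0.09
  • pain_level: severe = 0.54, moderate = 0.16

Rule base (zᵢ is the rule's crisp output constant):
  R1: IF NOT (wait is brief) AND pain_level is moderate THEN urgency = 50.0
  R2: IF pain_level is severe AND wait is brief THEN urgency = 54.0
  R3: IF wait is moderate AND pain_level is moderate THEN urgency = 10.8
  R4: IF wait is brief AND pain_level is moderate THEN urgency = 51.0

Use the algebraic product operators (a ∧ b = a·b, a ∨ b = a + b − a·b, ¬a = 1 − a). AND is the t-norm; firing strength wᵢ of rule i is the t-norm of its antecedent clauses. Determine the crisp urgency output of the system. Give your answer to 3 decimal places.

R1 (z=50.0): ¬brief=1−0.09=0.91, moderate=0.16; AND[a·b] → w = 0.1456
R2 (z=54.0): severe=0.54, brief=0.09; AND[a·b] → w = 0.0486
R3 (z=10.8): moderate=0.09, moderate=0.16; AND[a·b] → w = 0.0144
R4 (z=51.0): brief=0.09, moderate=0.16; AND[a·b] → w = 0.0144
Weighted average = (0.1456·50.0 + 0.0486·54.0 + 0.0144·10.8 + 0.0144·51.0) / (0.1456 + 0.0486 + 0.0144 + 0.0144)
  = 10.7943 / 0.2230 = 48.405

48.405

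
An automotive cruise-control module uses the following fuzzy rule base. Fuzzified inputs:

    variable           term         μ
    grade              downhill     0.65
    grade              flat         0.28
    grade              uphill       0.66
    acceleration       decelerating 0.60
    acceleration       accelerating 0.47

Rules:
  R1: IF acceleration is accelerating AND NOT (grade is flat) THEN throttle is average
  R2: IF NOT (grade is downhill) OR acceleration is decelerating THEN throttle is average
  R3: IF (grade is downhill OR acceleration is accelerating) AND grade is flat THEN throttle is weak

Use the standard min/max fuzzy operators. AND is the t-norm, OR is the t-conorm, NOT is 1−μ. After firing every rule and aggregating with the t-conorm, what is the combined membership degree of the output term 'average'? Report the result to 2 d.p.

R1: accelerating=0.47, ¬flat=1−0.28=0.72; AND[min(a, b)] → w = 0.47
R2: ¬downhill=1−0.65=0.35, decelerating=0.60; OR[max(a, b)] → w = 0.60
R3: (downhill=0.65 OR accelerating=0.47) = 0.65; AND[min(a, b)] with flat=0.28 → w = 0.28
Rules with consequent 'average': {R1, R2} → strengths 0.47, 0.60
Aggregate via t-conorm [max(a, b)]: 0.60

0.60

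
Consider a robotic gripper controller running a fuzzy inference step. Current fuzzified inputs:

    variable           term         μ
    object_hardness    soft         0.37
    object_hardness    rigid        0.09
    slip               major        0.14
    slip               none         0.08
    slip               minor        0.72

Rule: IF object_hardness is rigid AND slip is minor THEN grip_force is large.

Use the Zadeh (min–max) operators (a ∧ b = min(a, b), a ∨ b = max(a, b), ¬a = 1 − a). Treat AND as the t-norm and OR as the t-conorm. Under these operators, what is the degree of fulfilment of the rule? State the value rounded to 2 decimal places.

0.09

firing strength: rigid=0.09, minor=0.72; AND[min(a, b)] → w = 0.09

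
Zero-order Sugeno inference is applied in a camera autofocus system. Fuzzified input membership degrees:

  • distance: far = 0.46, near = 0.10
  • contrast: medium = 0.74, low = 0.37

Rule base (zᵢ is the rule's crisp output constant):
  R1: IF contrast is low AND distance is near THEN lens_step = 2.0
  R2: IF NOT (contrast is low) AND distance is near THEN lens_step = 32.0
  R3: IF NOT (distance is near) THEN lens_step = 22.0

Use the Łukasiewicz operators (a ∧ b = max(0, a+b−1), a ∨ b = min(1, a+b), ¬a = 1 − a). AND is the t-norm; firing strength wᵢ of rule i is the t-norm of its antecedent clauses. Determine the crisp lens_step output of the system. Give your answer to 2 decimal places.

22.00

R1 (z=2.0): low=0.37, near=0.10; AND[max(0, a+b−1)] → w = 0.00
R2 (z=32.0): ¬low=1−0.37=0.63, near=0.10; AND[max(0, a+b−1)] → w = 0.00
R3 (z=22.0): ¬near=1−0.10=0.90 → w = 0.90
Weighted average = (0.00·2.0 + 0.00·32.0 + 0.90·22.0) / (0.00 + 0.00 + 0.90)
  = 19.8000 / 0.9000 = 22.00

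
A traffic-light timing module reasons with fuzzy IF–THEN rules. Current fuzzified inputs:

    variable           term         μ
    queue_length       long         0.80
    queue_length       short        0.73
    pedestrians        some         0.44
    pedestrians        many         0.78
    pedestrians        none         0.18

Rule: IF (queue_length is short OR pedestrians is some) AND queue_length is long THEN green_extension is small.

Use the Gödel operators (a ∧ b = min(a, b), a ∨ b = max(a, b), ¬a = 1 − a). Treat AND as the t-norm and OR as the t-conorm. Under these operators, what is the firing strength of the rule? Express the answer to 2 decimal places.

0.73

firing strength: (short=0.73 OR some=0.44) = 0.73; AND[min(a, b)] with long=0.80 → w = 0.73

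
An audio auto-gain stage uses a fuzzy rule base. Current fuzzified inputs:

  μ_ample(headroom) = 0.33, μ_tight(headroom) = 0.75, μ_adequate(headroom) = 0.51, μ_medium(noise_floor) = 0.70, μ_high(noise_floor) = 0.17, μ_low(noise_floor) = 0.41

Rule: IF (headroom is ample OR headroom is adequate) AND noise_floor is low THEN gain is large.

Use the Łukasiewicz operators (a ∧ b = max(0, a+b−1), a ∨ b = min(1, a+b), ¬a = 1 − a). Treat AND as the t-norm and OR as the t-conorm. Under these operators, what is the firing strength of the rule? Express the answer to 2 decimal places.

0.25

firing strength: (ample=0.33 OR adequate=0.51) = 0.84; AND[max(0, a+b−1)] with low=0.41 → w = 0.25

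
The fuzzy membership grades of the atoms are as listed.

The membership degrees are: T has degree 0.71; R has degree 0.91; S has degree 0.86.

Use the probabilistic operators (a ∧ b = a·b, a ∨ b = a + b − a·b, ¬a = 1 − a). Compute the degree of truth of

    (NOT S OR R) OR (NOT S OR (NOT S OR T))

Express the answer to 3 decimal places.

NOT S = 1 − 0.8600 = 0.1400
NOT S OR R = a + b − a·b on (0.1400, 0.9100) = 0.9226
NOT S = 1 − 0.8600 = 0.1400
NOT S = 1 − 0.8600 = 0.1400
NOT S OR T = a + b − a·b on (0.1400, 0.7100) = 0.7506
NOT S OR (NOT S OR T) = a + b − a·b on (0.1400, 0.7506) = 0.7855
(NOT S OR R) OR (NOT S OR (NOT S OR T)) = a + b − a·b on (0.9226, 0.7855) = 0.9834

0.983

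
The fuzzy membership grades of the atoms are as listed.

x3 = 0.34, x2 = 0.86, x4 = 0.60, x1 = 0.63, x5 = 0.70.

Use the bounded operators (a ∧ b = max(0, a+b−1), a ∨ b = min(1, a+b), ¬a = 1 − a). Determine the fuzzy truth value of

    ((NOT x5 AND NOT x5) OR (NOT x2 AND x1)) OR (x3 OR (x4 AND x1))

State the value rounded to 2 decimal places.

NOT x5 = 1 − 0.70 = 0.30
NOT x5 = 1 − 0.70 = 0.30
NOT x5 AND NOT x5 = max(0, a+b−1) on (0.30, 0.30) = 0.00
NOT x2 = 1 − 0.86 = 0.14
NOT x2 AND x1 = max(0, a+b−1) on (0.14, 0.63) = 0.00
(NOT x5 AND NOT x5) OR (NOT x2 AND x1) = min(1, a+b) on (0.00, 0.00) = 0.00
x4 AND x1 = max(0, a+b−1) on (0.60, 0.63) = 0.23
x3 OR (x4 AND x1) = min(1, a+b) on (0.34, 0.23) = 0.57
((NOT x5 AND NOT x5) OR (NOT x2 AND x1)) OR (x3 OR (x4 AND x1)) = min(1, a+b) on (0.00, 0.57) = 0.57

0.57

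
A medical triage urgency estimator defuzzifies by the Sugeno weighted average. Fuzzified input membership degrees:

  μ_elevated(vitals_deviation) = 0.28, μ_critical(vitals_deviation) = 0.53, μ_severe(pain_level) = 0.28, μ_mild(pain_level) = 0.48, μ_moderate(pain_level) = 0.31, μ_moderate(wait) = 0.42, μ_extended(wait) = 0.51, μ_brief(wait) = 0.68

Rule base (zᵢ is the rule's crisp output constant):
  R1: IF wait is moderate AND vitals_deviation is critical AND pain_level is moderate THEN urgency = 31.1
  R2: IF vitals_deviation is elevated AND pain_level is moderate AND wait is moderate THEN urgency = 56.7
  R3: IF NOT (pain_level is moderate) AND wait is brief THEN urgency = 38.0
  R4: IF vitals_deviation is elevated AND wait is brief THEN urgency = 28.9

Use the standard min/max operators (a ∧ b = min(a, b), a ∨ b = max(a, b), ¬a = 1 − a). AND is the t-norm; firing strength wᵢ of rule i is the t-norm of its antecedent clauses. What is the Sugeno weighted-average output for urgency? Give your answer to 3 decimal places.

R1 (z=31.1): moderate=0.42, critical=0.53, moderate=0.31; AND[min(a, b)] → w = 0.31
R2 (z=56.7): elevated=0.28, moderate=0.31, moderate=0.42; AND[min(a, b)] → w = 0.28
R3 (z=38.0): ¬moderate=1−0.31=0.69, brief=0.68; AND[min(a, b)] → w = 0.68
R4 (z=28.9): elevated=0.28, brief=0.68; AND[min(a, b)] → w = 0.28
Weighted average = (0.31·31.1 + 0.28·56.7 + 0.68·38.0 + 0.28·28.9) / (0.31 + 0.28 + 0.68 + 0.28)
  = 59.4490 / 1.5500 = 38.354

38.354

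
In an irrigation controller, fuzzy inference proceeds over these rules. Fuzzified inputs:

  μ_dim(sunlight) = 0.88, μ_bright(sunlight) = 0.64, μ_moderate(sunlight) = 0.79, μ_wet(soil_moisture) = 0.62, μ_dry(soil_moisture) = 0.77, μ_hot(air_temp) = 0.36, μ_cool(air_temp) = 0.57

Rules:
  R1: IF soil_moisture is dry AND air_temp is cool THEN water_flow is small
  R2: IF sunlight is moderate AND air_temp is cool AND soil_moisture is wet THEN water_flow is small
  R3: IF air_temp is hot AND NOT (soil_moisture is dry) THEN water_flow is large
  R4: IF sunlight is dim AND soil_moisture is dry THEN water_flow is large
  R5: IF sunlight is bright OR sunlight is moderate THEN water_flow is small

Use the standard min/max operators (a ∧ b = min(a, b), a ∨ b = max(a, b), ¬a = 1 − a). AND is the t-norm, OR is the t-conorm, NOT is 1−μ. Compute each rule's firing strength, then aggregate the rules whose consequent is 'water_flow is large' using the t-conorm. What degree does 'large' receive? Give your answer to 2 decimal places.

R1: dry=0.77, cool=0.57; AND[min(a, b)] → w = 0.57
R2: moderate=0.79, cool=0.57, wet=0.62; AND[min(a, b)] → w = 0.57
R3: hot=0.36, ¬dry=1−0.77=0.23; AND[min(a, b)] → w = 0.23
R4: dim=0.88, dry=0.77; AND[min(a, b)] → w = 0.77
R5: bright=0.64, moderate=0.79; OR[max(a, b)] → w = 0.79
Rules with consequent 'large': {R3, R4} → strengths 0.23, 0.77
Aggregate via t-conorm [max(a, b)]: 0.77

0.77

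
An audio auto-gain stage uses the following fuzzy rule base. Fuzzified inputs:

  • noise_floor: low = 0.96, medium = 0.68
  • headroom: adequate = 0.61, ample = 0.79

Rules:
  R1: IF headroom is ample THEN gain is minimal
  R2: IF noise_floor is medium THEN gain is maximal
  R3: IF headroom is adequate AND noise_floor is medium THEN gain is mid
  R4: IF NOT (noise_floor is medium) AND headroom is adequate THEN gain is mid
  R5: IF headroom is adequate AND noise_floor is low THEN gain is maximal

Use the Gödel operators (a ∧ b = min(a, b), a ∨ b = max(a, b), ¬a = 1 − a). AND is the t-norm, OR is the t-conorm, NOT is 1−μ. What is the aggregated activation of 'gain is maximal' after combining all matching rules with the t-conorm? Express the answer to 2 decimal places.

R1: ample=0.79 → w = 0.79
R2: medium=0.68 → w = 0.68
R3: adequate=0.61, medium=0.68; AND[min(a, b)] → w = 0.61
R4: ¬medium=1−0.68=0.32, adequate=0.61; AND[min(a, b)] → w = 0.32
R5: adequate=0.61, low=0.96; AND[min(a, b)] → w = 0.61
Rules with consequent 'maximal': {R2, R5} → strengths 0.68, 0.61
Aggregate via t-conorm [max(a, b)]: 0.68

0.68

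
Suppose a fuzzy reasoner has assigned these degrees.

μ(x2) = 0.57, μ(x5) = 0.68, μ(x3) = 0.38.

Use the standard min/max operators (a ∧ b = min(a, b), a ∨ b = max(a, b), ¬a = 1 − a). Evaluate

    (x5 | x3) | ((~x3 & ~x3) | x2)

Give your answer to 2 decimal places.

0.68

x5 | x3 = max(a, b) on (0.68, 0.38) = 0.68
~x3 = 1 − 0.38 = 0.62
~x3 = 1 − 0.38 = 0.62
~x3 & ~x3 = min(a, b) on (0.62, 0.62) = 0.62
(~x3 & ~x3) | x2 = max(a, b) on (0.62, 0.57) = 0.62
(x5 | x3) | ((~x3 & ~x3) | x2) = max(a, b) on (0.68, 0.62) = 0.68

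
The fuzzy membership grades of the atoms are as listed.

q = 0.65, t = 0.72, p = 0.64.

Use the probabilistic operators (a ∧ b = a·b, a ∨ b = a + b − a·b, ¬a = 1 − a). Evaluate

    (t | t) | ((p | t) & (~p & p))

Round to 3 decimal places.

t | t = a + b − a·b on (0.7200, 0.7200) = 0.9216
p | t = a + b − a·b on (0.6400, 0.7200) = 0.8992
~p = 1 − 0.6400 = 0.3600
~p & p = a·b on (0.3600, 0.6400) = 0.2304
(p | t) & (~p & p) = a·b on (0.8992, 0.2304) = 0.2072
(t | t) | ((p | t) & (~p & p)) = a + b − a·b on (0.9216, 0.2072) = 0.9378

0.938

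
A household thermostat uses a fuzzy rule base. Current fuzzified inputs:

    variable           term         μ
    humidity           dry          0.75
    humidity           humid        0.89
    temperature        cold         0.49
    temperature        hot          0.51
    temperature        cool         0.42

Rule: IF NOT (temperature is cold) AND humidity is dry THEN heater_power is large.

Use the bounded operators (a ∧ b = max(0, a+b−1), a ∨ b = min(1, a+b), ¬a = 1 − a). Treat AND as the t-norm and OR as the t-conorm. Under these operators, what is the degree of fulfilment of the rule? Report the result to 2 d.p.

0.26

firing strength: ¬cold=1−0.49=0.51, dry=0.75; AND[max(0, a+b−1)] → w = 0.26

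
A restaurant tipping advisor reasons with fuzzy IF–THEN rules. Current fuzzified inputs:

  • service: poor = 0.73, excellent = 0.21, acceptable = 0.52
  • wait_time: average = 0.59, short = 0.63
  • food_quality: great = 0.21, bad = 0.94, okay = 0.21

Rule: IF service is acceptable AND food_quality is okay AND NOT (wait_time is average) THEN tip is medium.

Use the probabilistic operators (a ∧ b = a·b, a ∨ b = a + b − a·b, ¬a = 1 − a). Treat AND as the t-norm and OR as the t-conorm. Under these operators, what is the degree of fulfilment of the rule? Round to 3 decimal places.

firing strength: acceptable=0.52, okay=0.21, ¬average=1−0.59=0.41; AND[a·b] → w = 0.0448

0.045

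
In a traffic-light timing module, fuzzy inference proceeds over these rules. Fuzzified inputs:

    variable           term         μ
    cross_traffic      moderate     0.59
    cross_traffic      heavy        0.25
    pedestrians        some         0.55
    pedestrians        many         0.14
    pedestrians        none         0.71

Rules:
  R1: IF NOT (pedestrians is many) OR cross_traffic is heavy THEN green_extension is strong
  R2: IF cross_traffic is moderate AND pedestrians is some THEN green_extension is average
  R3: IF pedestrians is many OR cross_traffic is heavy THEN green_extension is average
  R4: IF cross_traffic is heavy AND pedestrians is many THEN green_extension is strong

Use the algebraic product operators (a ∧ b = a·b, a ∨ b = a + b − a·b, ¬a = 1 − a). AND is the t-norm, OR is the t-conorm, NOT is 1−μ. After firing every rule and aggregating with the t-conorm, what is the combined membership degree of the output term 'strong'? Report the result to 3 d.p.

R1: ¬many=1−0.14=0.86, heavy=0.25; OR[a + b − a·b] → w = 0.8950
R2: moderate=0.59, some=0.55; AND[a·b] → w = 0.3245
R3: many=0.14, heavy=0.25; OR[a + b − a·b] → w = 0.3550
R4: heavy=0.25, many=0.14; AND[a·b] → w = 0.0350
Rules with consequent 'strong': {R1, R4} → strengths 0.8950, 0.0350
Aggregate via t-conorm [a + b − a·b]: 0.8987

0.899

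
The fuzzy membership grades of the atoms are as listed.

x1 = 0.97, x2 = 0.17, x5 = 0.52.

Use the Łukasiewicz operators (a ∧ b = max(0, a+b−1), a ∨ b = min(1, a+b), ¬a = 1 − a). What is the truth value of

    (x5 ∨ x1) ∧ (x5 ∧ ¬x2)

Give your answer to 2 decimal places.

0.35

x5 ∨ x1 = min(1, a+b) on (0.52, 0.97) = 1.00
¬x2 = 1 − 0.17 = 0.83
x5 ∧ ¬x2 = max(0, a+b−1) on (0.52, 0.83) = 0.35
(x5 ∨ x1) ∧ (x5 ∧ ¬x2) = max(0, a+b−1) on (1.00, 0.35) = 0.35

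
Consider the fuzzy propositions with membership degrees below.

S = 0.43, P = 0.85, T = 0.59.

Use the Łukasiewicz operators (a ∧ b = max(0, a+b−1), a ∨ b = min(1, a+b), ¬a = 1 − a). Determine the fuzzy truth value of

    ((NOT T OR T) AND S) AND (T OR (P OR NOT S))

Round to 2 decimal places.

0.43

NOT T = 1 − 0.59 = 0.41
NOT T OR T = min(1, a+b) on (0.41, 0.59) = 1.00
(NOT T OR T) AND S = max(0, a+b−1) on (1.00, 0.43) = 0.43
NOT S = 1 − 0.43 = 0.57
P OR NOT S = min(1, a+b) on (0.85, 0.57) = 1.00
T OR (P OR NOT S) = min(1, a+b) on (0.59, 1.00) = 1.00
((NOT T OR T) AND S) AND (T OR (P OR NOT S)) = max(0, a+b−1) on (0.43, 1.00) = 0.43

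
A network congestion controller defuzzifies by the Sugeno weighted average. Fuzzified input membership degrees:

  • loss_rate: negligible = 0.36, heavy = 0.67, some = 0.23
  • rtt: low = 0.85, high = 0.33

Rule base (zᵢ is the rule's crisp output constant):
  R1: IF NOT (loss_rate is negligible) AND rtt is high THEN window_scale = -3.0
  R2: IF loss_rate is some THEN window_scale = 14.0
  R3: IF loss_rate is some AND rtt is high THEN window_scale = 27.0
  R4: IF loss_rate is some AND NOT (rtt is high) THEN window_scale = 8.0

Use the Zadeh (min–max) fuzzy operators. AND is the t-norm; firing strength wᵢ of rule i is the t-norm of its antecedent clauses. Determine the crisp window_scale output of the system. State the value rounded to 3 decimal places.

10.078

R1 (z=-3.0): ¬negligible=1−0.36=0.64, high=0.33; AND[min(a, b)] → w = 0.33
R2 (z=14.0): some=0.23 → w = 0.23
R3 (z=27.0): some=0.23, high=0.33; AND[min(a, b)] → w = 0.23
R4 (z=8.0): some=0.23, ¬high=1−0.33=0.67; AND[min(a, b)] → w = 0.23
Weighted average = (0.33·-3.0 + 0.23·14.0 + 0.23·27.0 + 0.23·8.0) / (0.33 + 0.23 + 0.23 + 0.23)
  = 10.2800 / 1.0200 = 10.078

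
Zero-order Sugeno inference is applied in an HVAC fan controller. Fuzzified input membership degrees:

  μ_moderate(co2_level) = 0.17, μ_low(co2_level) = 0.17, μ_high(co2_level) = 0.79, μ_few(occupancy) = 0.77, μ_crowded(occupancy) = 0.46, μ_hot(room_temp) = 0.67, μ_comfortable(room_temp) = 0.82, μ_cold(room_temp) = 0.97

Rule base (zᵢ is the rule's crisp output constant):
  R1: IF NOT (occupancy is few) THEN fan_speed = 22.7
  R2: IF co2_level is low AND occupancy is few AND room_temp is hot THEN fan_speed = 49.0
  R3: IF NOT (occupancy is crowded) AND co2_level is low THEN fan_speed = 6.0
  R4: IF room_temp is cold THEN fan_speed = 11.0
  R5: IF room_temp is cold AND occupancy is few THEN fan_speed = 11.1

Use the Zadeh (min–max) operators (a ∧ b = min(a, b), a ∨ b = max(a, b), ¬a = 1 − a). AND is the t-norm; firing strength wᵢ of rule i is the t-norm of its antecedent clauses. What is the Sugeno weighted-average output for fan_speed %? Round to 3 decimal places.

14.627

R1 (z=22.7): ¬few=1−0.77=0.23 → w = 0.23
R2 (z=49.0): low=0.17, few=0.77, hot=0.67; AND[min(a, b)] → w = 0.17
R3 (z=6.0): ¬crowded=1−0.46=0.54, low=0.17; AND[min(a, b)] → w = 0.17
R4 (z=11.0): cold=0.97 → w = 0.97
R5 (z=11.1): cold=0.97, few=0.77; AND[min(a, b)] → w = 0.77
Weighted average = (0.23·22.7 + 0.17·49.0 + 0.17·6.0 + 0.97·11.0 + 0.77·11.1) / (0.23 + 0.17 + 0.17 + 0.97 + 0.77)
  = 33.7880 / 2.3100 = 14.627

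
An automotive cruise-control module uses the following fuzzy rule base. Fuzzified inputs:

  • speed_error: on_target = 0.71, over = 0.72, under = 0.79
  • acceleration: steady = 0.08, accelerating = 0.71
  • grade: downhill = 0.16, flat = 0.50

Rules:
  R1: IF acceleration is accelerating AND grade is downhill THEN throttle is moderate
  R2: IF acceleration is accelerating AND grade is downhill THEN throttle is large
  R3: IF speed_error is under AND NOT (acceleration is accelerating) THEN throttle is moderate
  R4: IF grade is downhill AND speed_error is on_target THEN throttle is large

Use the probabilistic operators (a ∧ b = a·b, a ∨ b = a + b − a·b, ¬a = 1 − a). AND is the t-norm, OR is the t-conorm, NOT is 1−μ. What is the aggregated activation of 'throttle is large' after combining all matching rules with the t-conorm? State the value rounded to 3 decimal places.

0.214

R1: accelerating=0.71, downhill=0.16; AND[a·b] → w = 0.1136
R2: accelerating=0.71, downhill=0.16; AND[a·b] → w = 0.1136
R3: under=0.79, ¬accelerating=1−0.71=0.29; AND[a·b] → w = 0.2291
R4: downhill=0.16, on_target=0.71; AND[a·b] → w = 0.1136
Rules with consequent 'large': {R2, R4} → strengths 0.1136, 0.1136
Aggregate via t-conorm [a + b − a·b]: 0.2143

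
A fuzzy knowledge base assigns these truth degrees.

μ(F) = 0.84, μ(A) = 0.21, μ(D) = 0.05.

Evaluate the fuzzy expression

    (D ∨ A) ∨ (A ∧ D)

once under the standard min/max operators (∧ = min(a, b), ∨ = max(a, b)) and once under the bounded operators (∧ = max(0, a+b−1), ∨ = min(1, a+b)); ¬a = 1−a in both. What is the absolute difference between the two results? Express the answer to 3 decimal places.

0.050

Under standard min/max:
  D ∨ A = max(a, b) on (0.05, 0.21) = 0.21
  A ∧ D = min(a, b) on (0.21, 0.05) = 0.05
  (D ∨ A) ∨ (A ∧ D) = max(a, b) on (0.21, 0.05) = 0.21
  → value = 0.2100
Under bounded:
  D ∨ A = min(1, a+b) on (0.05, 0.21) = 0.26
  A ∧ D = max(0, a+b−1) on (0.21, 0.05) = 0.00
  (D ∨ A) ∨ (A ∧ D) = min(1, a+b) on (0.26, 0.00) = 0.26
  → value = 0.2600
|0.2100 − 0.2600| = 0.050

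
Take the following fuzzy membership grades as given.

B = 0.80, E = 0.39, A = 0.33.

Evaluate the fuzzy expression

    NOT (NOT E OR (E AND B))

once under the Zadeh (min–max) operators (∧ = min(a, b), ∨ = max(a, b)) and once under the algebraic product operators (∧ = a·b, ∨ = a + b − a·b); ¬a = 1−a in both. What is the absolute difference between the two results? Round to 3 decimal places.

0.122

Under Zadeh (min–max):
  NOT E = 1 − 0.39 = 0.61
  E AND B = min(a, b) on (0.39, 0.80) = 0.39
  NOT E OR (E AND B) = max(a, b) on (0.61, 0.39) = 0.61
  NOT (NOT E OR (E AND B)) = 1 − 0.61 = 0.39
  → value = 0.3900
Under algebraic product:
  NOT E = 1 − 0.3900 = 0.6100
  E AND B = a·b on (0.3900, 0.8000) = 0.3120
  NOT E OR (E AND B) = a + b − a·b on (0.6100, 0.3120) = 0.7317
  NOT (NOT E OR (E AND B)) = 1 − 0.7317 = 0.2683
  → value = 0.2683
|0.3900 − 0.2683| = 0.122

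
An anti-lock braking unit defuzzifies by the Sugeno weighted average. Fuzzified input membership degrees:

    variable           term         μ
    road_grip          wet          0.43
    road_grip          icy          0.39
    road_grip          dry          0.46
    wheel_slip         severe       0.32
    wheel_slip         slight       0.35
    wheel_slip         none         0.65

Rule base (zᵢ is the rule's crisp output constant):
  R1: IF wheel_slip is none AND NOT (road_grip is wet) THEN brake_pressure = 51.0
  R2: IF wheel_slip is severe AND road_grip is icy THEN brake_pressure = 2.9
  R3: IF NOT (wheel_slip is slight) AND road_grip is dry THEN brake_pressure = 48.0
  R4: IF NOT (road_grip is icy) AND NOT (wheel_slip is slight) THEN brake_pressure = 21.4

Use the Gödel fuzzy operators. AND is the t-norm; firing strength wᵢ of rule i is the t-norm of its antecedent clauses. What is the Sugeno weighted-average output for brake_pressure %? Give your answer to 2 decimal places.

R1 (z=51.0): none=0.65, ¬wet=1−0.43=0.57; AND[min(a, b)] → w = 0.57
R2 (z=2.9): severe=0.32, icy=0.39; AND[min(a, b)] → w = 0.32
R3 (z=48.0): ¬slight=1−0.35=0.65, dry=0.46; AND[min(a, b)] → w = 0.46
R4 (z=21.4): ¬icy=1−0.39=0.61, ¬slight=1−0.35=0.65; AND[min(a, b)] → w = 0.61
Weighted average = (0.57·51.0 + 0.32·2.9 + 0.46·48.0 + 0.61·21.4) / (0.57 + 0.32 + 0.46 + 0.61)
  = 65.1320 / 1.9600 = 33.23

33.23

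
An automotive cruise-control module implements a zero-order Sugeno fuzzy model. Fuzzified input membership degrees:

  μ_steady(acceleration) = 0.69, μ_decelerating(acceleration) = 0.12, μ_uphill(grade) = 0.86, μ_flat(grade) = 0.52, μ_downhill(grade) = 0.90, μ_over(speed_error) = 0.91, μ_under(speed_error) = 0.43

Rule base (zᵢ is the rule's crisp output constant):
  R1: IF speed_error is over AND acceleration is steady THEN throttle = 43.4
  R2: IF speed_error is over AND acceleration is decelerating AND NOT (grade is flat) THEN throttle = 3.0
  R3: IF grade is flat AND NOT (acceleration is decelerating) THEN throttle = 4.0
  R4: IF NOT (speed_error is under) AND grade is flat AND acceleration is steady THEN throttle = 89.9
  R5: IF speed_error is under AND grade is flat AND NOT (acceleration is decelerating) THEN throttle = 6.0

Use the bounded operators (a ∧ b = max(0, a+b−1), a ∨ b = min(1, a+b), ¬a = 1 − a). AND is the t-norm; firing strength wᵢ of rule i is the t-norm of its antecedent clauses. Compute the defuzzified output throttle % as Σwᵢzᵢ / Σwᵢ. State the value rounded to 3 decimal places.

R1 (z=43.4): over=0.91, steady=0.69; AND[max(0, a+b−1)] → w = 0.60
R2 (z=3.0): over=0.91, decelerating=0.12, ¬flat=1−0.52=0.48; AND[max(0, a+b−1)] → w = 0.00
R3 (z=4.0): flat=0.52, ¬decelerating=1−0.12=0.88; AND[max(0, a+b−1)] → w = 0.40
R4 (z=89.9): ¬under=1−0.43=0.57, flat=0.52, steady=0.69; AND[max(0, a+b−1)] → w = 0.00
R5 (z=6.0): under=0.43, flat=0.52, ¬decelerating=1−0.12=0.88; AND[max(0, a+b−1)] → w = 0.00
Weighted average = (0.60·43.4 + 0.00·3.0 + 0.40·4.0 + 0.00·89.9 + 0.00·6.0) / (0.60 + 0.00 + 0.40 + 0.00 + 0.00)
  = 27.6400 / 1.0000 = 27.640

27.640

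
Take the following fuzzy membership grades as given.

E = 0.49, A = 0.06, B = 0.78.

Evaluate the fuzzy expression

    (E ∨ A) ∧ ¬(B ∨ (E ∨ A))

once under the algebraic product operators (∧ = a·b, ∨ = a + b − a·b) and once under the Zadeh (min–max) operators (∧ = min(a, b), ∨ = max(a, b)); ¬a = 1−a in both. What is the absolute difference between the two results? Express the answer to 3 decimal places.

Under algebraic product:
  E ∨ A = a + b − a·b on (0.4900, 0.0600) = 0.5206
  E ∨ A = a + b − a·b on (0.4900, 0.0600) = 0.5206
  B ∨ (E ∨ A) = a + b − a·b on (0.7800, 0.5206) = 0.8945
  ¬(B ∨ (E ∨ A)) = 1 − 0.8945 = 0.1055
  (E ∨ A) ∧ ¬(B ∨ (E ∨ A)) = a·b on (0.5206, 0.1055) = 0.0549
  → value = 0.0549
Under Zadeh (min–max):
  E ∨ A = max(a, b) on (0.49, 0.06) = 0.49
  E ∨ A = max(a, b) on (0.49, 0.06) = 0.49
  B ∨ (E ∨ A) = max(a, b) on (0.78, 0.49) = 0.78
  ¬(B ∨ (E ∨ A)) = 1 − 0.78 = 0.22
  (E ∨ A) ∧ ¬(B ∨ (E ∨ A)) = min(a, b) on (0.49, 0.22) = 0.22
  → value = 0.2200
|0.0549 − 0.2200| = 0.165

0.165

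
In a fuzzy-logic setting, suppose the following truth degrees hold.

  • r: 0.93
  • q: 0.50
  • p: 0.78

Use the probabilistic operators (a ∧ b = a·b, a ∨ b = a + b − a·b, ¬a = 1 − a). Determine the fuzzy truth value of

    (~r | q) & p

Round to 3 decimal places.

~r = 1 − 0.9300 = 0.0700
~r | q = a + b − a·b on (0.0700, 0.5000) = 0.5350
(~r | q) & p = a·b on (0.5350, 0.7800) = 0.4173

0.417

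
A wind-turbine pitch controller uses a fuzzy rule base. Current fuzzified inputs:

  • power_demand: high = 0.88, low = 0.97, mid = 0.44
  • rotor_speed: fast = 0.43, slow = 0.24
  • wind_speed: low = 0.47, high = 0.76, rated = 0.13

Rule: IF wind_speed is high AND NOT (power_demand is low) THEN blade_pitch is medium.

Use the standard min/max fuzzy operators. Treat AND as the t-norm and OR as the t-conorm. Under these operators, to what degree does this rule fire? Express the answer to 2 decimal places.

firing strength: high=0.76, ¬low=1−0.97=0.03; AND[min(a, b)] → w = 0.03

0.03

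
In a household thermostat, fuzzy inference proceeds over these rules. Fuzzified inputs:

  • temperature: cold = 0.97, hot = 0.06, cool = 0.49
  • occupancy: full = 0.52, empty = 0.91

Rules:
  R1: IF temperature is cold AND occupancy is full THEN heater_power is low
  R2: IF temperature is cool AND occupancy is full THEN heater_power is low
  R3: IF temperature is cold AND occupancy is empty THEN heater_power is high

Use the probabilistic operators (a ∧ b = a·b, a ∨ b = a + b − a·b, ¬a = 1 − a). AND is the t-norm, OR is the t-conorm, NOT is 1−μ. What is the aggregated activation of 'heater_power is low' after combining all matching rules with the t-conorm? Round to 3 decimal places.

R1: cold=0.97, full=0.52; AND[a·b] → w = 0.5044
R2: cool=0.49, full=0.52; AND[a·b] → w = 0.2548
R3: cold=0.97, empty=0.91; AND[a·b] → w = 0.8827
Rules with consequent 'low': {R1, R2} → strengths 0.5044, 0.2548
Aggregate via t-conorm [a + b − a·b]: 0.6307

0.631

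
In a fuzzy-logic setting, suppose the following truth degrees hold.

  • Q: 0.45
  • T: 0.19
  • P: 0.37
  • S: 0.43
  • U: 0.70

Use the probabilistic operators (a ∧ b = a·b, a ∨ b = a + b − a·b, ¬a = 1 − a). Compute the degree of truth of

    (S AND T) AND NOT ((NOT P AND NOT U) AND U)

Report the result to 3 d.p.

0.071

S AND T = a·b on (0.4300, 0.1900) = 0.0817
NOT P = 1 − 0.3700 = 0.6300
NOT U = 1 − 0.7000 = 0.3000
NOT P AND NOT U = a·b on (0.6300, 0.3000) = 0.1890
(NOT P AND NOT U) AND U = a·b on (0.1890, 0.7000) = 0.1323
NOT ((NOT P AND NOT U) AND U) = 1 − 0.1323 = 0.8677
(S AND T) AND NOT ((NOT P AND NOT U) AND U) = a·b on (0.0817, 0.8677) = 0.0709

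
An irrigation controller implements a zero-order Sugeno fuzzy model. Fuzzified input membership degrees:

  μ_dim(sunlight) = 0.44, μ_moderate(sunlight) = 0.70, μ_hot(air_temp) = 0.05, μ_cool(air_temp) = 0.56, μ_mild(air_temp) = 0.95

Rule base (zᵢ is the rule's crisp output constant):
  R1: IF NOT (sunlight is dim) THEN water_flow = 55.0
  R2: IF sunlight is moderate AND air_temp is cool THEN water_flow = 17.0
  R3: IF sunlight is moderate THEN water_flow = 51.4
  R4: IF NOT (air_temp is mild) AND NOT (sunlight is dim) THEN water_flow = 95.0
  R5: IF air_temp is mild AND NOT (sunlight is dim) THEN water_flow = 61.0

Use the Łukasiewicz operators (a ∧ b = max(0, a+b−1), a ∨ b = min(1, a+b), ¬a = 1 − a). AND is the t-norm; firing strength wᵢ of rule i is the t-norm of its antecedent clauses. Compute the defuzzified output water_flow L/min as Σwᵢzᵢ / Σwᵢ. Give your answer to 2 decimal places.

50.40

R1 (z=55.0): ¬dim=1−0.44=0.56 → w = 0.56
R2 (z=17.0): moderate=0.70, cool=0.56; AND[max(0, a+b−1)] → w = 0.26
R3 (z=51.4): moderate=0.70 → w = 0.70
R4 (z=95.0): ¬mild=1−0.95=0.05, ¬dim=1−0.44=0.56; AND[max(0, a+b−1)] → w = 0.00
R5 (z=61.0): mild=0.95, ¬dim=1−0.44=0.56; AND[max(0, a+b−1)] → w = 0.51
Weighted average = (0.56·55.0 + 0.26·17.0 + 0.70·51.4 + 0.00·95.0 + 0.51·61.0) / (0.56 + 0.26 + 0.70 + 0.00 + 0.51)
  = 102.3100 / 2.0300 = 50.40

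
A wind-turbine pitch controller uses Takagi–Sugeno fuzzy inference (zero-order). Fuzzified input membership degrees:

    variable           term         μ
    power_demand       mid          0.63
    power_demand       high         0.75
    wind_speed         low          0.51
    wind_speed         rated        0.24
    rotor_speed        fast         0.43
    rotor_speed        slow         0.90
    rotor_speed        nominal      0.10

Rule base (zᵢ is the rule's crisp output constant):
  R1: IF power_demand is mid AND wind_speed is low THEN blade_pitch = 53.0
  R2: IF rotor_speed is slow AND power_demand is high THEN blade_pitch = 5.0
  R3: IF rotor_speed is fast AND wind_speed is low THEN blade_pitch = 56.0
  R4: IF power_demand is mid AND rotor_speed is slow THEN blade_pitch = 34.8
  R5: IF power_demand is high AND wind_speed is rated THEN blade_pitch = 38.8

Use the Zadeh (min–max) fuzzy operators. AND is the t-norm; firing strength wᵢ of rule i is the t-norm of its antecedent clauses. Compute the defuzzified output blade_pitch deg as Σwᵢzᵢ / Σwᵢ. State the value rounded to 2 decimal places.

R1 (z=53.0): mid=0.63, low=0.51; AND[min(a, b)] → w = 0.51
R2 (z=5.0): slow=0.90, high=0.75; AND[min(a, b)] → w = 0.75
R3 (z=56.0): fast=0.43, low=0.51; AND[min(a, b)] → w = 0.43
R4 (z=34.8): mid=0.63, slow=0.90; AND[min(a, b)] → w = 0.63
R5 (z=38.8): high=0.75, rated=0.24; AND[min(a, b)] → w = 0.24
Weighted average = (0.51·53.0 + 0.75·5.0 + 0.43·56.0 + 0.63·34.8 + 0.24·38.8) / (0.51 + 0.75 + 0.43 + 0.63 + 0.24)
  = 86.0960 / 2.5600 = 33.63

33.63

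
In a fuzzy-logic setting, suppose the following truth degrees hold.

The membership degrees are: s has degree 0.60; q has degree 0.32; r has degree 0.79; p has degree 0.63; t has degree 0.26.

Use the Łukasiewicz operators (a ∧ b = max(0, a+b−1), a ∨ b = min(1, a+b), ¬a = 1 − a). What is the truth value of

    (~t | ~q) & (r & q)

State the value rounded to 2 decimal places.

0.11

~t = 1 − 0.26 = 0.74
~q = 1 − 0.32 = 0.68
~t | ~q = min(1, a+b) on (0.74, 0.68) = 1.00
r & q = max(0, a+b−1) on (0.79, 0.32) = 0.11
(~t | ~q) & (r & q) = max(0, a+b−1) on (1.00, 0.11) = 0.11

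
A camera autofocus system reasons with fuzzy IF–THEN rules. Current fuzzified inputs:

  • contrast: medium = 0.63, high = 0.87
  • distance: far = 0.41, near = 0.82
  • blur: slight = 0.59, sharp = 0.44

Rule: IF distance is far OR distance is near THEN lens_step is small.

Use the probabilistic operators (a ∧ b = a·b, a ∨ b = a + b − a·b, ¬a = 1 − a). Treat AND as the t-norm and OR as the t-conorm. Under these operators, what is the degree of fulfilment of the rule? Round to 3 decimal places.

0.894

firing strength: far=0.41, near=0.82; OR[a + b − a·b] → w = 0.8938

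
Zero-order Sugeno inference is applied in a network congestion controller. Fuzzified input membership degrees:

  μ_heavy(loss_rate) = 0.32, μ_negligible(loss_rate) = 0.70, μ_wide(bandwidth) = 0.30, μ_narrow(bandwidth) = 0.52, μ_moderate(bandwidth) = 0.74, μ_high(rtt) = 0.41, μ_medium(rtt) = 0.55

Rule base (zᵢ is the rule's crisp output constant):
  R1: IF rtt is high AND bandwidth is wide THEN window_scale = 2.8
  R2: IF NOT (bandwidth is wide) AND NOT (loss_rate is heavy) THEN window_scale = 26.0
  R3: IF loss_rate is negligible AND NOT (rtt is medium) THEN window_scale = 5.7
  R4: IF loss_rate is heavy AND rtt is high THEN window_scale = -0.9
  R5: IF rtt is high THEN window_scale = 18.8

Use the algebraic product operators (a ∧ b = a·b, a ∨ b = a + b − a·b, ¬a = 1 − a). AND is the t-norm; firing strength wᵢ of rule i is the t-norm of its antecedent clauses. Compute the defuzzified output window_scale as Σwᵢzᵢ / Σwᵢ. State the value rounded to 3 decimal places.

15.191

R1 (z=2.8): high=0.41, wide=0.30; AND[a·b] → w = 0.1230
R2 (z=26.0): ¬wide=1−0.30=0.70, ¬heavy=1−0.32=0.68; AND[a·b] → w = 0.4760
R3 (z=5.7): negligible=0.70, ¬medium=1−0.55=0.45; AND[a·b] → w = 0.3150
R4 (z=-0.9): heavy=0.32, high=0.41; AND[a·b] → w = 0.1312
R5 (z=18.8): high=0.41 → w = 0.4100
Weighted average = (0.1230·2.8 + 0.4760·26.0 + 0.3150·5.7 + 0.1312·-0.9 + 0.4100·18.8) / (0.1230 + 0.4760 + 0.3150 + 0.1312 + 0.4100)
  = 22.1058 / 1.4552 = 15.191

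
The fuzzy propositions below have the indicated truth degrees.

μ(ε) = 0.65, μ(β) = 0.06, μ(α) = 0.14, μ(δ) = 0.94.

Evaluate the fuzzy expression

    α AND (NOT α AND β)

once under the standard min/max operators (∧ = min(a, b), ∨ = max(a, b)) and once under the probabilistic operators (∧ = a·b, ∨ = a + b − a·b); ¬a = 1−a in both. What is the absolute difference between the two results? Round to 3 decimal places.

Under standard min/max:
  NOT α = 1 − 0.14 = 0.86
  NOT α AND β = min(a, b) on (0.86, 0.06) = 0.06
  α AND (NOT α AND β) = min(a, b) on (0.14, 0.06) = 0.06
  → value = 0.0600
Under probabilistic:
  NOT α = 1 − 0.1400 = 0.8600
  NOT α AND β = a·b on (0.8600, 0.0600) = 0.0516
  α AND (NOT α AND β) = a·b on (0.1400, 0.0516) = 0.0072
  → value = 0.0072
|0.0600 − 0.0072| = 0.053

0.053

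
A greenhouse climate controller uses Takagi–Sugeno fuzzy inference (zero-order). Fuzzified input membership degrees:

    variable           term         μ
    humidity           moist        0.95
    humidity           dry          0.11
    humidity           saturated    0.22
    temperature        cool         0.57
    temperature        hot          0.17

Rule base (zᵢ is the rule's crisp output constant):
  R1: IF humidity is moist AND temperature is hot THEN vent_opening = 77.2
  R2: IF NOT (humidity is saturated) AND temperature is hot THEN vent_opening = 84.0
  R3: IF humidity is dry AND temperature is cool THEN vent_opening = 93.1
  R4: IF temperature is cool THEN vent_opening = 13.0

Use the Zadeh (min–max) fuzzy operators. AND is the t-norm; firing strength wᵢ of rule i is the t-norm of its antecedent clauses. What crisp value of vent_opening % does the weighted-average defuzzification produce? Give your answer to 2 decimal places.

R1 (z=77.2): moist=0.95, hot=0.17; AND[min(a, b)] → w = 0.17
R2 (z=84.0): ¬saturated=1−0.22=0.78, hot=0.17; AND[min(a, b)] → w = 0.17
R3 (z=93.1): dry=0.11, cool=0.57; AND[min(a, b)] → w = 0.11
R4 (z=13.0): cool=0.57 → w = 0.57
Weighted average = (0.17·77.2 + 0.17·84.0 + 0.11·93.1 + 0.57·13.0) / (0.17 + 0.17 + 0.11 + 0.57)
  = 45.0550 / 1.0200 = 44.17

44.17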